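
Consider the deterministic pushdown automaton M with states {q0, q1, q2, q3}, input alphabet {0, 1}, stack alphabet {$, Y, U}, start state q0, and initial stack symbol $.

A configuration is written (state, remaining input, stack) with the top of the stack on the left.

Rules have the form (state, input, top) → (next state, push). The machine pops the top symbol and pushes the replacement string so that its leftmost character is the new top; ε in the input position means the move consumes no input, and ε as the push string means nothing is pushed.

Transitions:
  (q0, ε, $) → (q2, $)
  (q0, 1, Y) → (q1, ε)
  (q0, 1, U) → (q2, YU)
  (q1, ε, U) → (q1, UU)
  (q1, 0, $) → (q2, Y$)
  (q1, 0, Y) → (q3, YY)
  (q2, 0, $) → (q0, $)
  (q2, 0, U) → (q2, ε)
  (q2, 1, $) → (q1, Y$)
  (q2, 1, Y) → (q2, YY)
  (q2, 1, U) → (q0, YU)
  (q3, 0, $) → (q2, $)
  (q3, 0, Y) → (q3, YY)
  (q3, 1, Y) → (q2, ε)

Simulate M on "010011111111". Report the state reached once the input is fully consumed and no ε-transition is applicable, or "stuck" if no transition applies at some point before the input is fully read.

q2

(q0, 010011111111, $)
  ε-move, top $: go to q2, push $ → (q2, 010011111111, $)
  read 0, top $: go to q0, push $ → (q0, 10011111111, $)
  ε-move, top $: go to q2, push $ → (q2, 10011111111, $)
  read 1, top $: go to q1, push Y$ → (q1, 0011111111, Y$)
  read 0, top Y: go to q3, push YY → (q3, 011111111, YY$)
  read 0, top Y: go to q3, push YY → (q3, 11111111, YYY$)
  read 1, top Y: go to q2, push ε → (q2, 1111111, YY$)
  read 1, top Y: go to q2, push YY → (q2, 111111, YYY$)
  read 1, top Y: go to q2, push YY → (q2, 11111, YYYY$)
  read 1, top Y: go to q2, push YY → (q2, 1111, YYYYY$)
  read 1, top Y: go to q2, push YY → (q2, 111, YYYYYY$)
  read 1, top Y: go to q2, push YY → (q2, 11, YYYYYYY$)
  read 1, top Y: go to q2, push YY → (q2, 1, YYYYYYYY$)
  read 1, top Y: go to q2, push YY → (q2, ε, YYYYYYYYY$)
All input consumed; M is in state q2.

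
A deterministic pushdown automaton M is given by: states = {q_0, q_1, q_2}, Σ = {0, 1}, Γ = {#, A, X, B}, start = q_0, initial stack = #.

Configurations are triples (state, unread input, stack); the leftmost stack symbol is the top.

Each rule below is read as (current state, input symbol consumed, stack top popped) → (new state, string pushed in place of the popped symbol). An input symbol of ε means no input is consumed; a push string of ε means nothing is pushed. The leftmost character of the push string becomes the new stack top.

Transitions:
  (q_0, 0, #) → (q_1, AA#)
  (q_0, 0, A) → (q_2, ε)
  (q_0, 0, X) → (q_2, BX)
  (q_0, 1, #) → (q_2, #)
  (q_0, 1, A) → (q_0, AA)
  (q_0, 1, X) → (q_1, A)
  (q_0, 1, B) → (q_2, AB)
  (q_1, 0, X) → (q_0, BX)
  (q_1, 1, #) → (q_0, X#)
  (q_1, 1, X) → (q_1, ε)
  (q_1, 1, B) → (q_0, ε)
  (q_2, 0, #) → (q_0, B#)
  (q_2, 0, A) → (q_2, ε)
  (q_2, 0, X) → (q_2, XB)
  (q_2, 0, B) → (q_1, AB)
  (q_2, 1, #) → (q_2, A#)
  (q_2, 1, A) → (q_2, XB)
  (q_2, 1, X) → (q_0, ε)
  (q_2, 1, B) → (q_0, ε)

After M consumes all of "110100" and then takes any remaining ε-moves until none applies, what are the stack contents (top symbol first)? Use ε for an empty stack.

(q_0, 110100, #)
  read 1, top #: go to q_2, push # → (q_2, 10100, #)
  read 1, top #: go to q_2, push A# → (q_2, 0100, A#)
  read 0, top A: go to q_2, push ε → (q_2, 100, #)
  read 1, top #: go to q_2, push A# → (q_2, 00, A#)
  read 0, top A: go to q_2, push ε → (q_2, 0, #)
  read 0, top #: go to q_0, push B# → (q_0, ε, B#)
All input consumed in state q_0 with stack B#.

B#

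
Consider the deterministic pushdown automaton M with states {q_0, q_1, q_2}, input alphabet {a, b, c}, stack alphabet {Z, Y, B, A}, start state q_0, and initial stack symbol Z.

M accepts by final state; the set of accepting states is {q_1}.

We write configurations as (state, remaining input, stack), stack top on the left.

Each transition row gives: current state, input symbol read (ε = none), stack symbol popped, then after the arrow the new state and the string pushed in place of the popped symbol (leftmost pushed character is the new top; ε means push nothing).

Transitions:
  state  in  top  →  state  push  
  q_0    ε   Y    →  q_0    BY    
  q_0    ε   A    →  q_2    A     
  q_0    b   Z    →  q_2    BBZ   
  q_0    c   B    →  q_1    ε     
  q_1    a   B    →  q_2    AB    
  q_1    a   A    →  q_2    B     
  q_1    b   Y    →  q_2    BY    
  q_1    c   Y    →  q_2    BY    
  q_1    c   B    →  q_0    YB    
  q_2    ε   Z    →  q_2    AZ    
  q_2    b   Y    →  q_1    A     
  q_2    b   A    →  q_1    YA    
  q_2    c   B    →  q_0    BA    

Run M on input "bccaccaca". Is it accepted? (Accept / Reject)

(q_0, bccaccaca, Z)
  read b, top Z: go to q_2, push BBZ → (q_2, ccaccaca, BBZ)
  read c, top B: go to q_0, push BA → (q_0, caccaca, BABZ)
  read c, top B: go to q_1, push ε → (q_1, accaca, ABZ)
  read a, top A: go to q_2, push B → (q_2, ccaca, BBZ)
  read c, top B: go to q_0, push BA → (q_0, caca, BABZ)
  read c, top B: go to q_1, push ε → (q_1, aca, ABZ)
  read a, top A: go to q_2, push B → (q_2, ca, BBZ)
  read c, top B: go to q_0, push BA → (q_0, a, BABZ)
No transition applies at (q_0, a, BABZ); input not fully consumed.

Reject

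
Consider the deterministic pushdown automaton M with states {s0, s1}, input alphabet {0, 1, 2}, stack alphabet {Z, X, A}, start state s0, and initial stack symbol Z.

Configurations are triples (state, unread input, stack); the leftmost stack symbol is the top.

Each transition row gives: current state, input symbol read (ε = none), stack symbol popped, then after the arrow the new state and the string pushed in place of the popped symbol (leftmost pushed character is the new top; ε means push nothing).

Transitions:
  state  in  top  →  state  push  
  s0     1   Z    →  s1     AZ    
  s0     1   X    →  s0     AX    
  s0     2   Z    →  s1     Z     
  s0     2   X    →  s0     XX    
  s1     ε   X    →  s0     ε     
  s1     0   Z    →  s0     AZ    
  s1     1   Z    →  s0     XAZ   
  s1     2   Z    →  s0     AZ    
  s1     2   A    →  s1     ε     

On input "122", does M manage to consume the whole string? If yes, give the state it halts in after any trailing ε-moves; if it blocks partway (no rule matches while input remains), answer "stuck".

s0

(s0, 122, Z)
  read 1, top Z: go to s1, push AZ → (s1, 22, AZ)
  read 2, top A: go to s1, push ε → (s1, 2, Z)
  read 2, top Z: go to s0, push AZ → (s0, ε, AZ)
All input consumed; M is in state s0.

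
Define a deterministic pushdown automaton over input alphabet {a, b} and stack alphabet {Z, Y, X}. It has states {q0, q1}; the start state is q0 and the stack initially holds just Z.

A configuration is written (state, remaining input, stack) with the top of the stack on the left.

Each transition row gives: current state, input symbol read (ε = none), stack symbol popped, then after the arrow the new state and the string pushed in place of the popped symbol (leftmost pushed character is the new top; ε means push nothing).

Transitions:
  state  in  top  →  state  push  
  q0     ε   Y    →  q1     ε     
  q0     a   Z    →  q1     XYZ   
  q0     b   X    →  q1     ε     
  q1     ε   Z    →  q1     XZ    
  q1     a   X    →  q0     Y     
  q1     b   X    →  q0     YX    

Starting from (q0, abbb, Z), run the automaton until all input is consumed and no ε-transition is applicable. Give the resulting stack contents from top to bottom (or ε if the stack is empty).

(q0, abbb, Z)
  read a, top Z: go to q1, push XYZ → (q1, bbb, XYZ)
  read b, top X: go to q0, push YX → (q0, bb, YXYZ)
  ε-move, top Y: go to q1, push ε → (q1, bb, XYZ)
  read b, top X: go to q0, push YX → (q0, b, YXYZ)
  ε-move, top Y: go to q1, push ε → (q1, b, XYZ)
  read b, top X: go to q0, push YX → (q0, ε, YXYZ)
  ε-move, top Y: go to q1, push ε → (q1, ε, XYZ)
All input consumed in state q1 with stack XYZ.

XYZ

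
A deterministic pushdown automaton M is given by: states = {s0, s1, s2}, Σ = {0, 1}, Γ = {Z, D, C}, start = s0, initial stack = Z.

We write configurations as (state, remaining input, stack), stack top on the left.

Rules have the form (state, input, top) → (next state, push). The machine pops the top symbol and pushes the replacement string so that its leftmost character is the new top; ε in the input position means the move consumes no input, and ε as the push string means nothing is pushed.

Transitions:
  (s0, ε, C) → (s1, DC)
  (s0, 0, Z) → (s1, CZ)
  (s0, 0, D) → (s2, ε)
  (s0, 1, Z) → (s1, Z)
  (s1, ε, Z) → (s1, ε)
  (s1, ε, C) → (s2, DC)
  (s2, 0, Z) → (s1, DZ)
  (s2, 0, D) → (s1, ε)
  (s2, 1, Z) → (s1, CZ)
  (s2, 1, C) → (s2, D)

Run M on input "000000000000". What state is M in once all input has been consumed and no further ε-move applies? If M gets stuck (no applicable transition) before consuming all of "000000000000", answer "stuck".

s2

(s0, 000000000000, Z)
  read 0, top Z: go to s1, push CZ → (s1, 00000000000, CZ)
  ε-move, top C: go to s2, push DC → (s2, 00000000000, DCZ)
  read 0, top D: go to s1, push ε → (s1, 0000000000, CZ)
  ε-move, top C: go to s2, push DC → (s2, 0000000000, DCZ)
  read 0, top D: go to s1, push ε → (s1, 000000000, CZ)
  ε-move, top C: go to s2, push DC → (s2, 000000000, DCZ)
  read 0, top D: go to s1, push ε → (s1, 00000000, CZ)
  ε-move, top C: go to s2, push DC → (s2, 00000000, DCZ)
  read 0, top D: go to s1, push ε → (s1, 0000000, CZ)
  ε-move, top C: go to s2, push DC → (s2, 0000000, DCZ)
  read 0, top D: go to s1, push ε → (s1, 000000, CZ)
  ε-move, top C: go to s2, push DC → (s2, 000000, DCZ)
  read 0, top D: go to s1, push ε → (s1, 00000, CZ)
  ε-move, top C: go to s2, push DC → (s2, 00000, DCZ)
  read 0, top D: go to s1, push ε → (s1, 0000, CZ)
  ε-move, top C: go to s2, push DC → (s2, 0000, DCZ)
  read 0, top D: go to s1, push ε → (s1, 000, CZ)
  ε-move, top C: go to s2, push DC → (s2, 000, DCZ)
  read 0, top D: go to s1, push ε → (s1, 00, CZ)
  ε-move, top C: go to s2, push DC → (s2, 00, DCZ)
  read 0, top D: go to s1, push ε → (s1, 0, CZ)
  ε-move, top C: go to s2, push DC → (s2, 0, DCZ)
  read 0, top D: go to s1, push ε → (s1, ε, CZ)
  ε-move, top C: go to s2, push DC → (s2, ε, DCZ)
All input consumed; M is in state s2.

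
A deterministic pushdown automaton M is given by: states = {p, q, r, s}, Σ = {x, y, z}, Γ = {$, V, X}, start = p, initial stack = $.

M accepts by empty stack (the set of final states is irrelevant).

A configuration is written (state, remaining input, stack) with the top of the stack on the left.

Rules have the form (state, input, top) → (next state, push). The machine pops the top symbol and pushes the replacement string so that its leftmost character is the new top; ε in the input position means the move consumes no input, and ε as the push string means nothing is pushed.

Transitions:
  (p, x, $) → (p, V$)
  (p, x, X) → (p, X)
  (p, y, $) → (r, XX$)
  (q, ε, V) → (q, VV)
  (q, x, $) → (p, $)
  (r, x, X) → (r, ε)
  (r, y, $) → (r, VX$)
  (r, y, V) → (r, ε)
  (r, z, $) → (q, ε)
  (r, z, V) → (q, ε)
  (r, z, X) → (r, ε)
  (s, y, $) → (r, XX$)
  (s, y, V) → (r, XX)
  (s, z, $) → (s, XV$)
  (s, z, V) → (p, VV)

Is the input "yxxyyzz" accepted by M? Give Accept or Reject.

(p, yxxyyzz, $)
  read y, top $: go to r, push XX$ → (r, xxyyzz, XX$)
  read x, top X: go to r, push ε → (r, xyyzz, X$)
  read x, top X: go to r, push ε → (r, yyzz, $)
  read y, top $: go to r, push VX$ → (r, yzz, VX$)
  read y, top V: go to r, push ε → (r, zz, X$)
  read z, top X: go to r, push ε → (r, z, $)
  read z, top $: go to q, push ε → (q, ε, ε)
All input consumed and the stack is empty.

Accept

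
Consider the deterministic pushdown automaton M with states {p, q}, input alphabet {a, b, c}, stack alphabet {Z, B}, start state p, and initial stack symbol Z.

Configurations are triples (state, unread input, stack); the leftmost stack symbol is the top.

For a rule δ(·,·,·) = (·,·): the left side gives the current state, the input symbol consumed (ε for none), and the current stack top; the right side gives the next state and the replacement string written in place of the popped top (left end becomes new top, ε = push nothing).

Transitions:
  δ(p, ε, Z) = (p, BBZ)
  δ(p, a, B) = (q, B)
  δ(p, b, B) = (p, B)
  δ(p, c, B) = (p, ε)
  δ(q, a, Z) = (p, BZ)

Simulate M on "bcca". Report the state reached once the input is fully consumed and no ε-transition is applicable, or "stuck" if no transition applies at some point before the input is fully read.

q

(p, bcca, Z) ⊢ (p, bcca, BBZ) ⊢ (p, cca, BBZ) ⊢ (p, ca, BZ) ⊢ (p, a, Z) ⊢ (p, a, BBZ) ⊢ (q, ε, BBZ)
All input consumed; M is in state q.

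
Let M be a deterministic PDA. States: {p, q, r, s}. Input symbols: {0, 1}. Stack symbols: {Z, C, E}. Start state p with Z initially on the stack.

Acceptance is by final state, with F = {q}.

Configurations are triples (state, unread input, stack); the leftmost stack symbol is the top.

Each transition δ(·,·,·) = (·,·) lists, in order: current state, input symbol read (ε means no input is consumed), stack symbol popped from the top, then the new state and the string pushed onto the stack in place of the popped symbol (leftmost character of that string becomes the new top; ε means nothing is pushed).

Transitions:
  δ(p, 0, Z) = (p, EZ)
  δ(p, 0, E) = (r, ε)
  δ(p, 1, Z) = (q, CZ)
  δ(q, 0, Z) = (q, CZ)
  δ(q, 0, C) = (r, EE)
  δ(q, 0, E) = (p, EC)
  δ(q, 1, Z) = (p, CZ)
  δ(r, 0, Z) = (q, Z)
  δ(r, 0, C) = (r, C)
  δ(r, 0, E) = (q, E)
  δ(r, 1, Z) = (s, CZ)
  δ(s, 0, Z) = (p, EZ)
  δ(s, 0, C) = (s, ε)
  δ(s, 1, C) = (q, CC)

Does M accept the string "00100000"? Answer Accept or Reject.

(p, 00100000, Z) ⊢ (p, 0100000, EZ) ⊢ (r, 100000, Z) ⊢ (s, 00000, CZ) ⊢ (s, 0000, Z) ⊢ (p, 000, EZ) ⊢ (r, 00, Z) ⊢ (q, 0, Z) ⊢ (q, ε, CZ)
All input consumed; state q ∈ F.

Accept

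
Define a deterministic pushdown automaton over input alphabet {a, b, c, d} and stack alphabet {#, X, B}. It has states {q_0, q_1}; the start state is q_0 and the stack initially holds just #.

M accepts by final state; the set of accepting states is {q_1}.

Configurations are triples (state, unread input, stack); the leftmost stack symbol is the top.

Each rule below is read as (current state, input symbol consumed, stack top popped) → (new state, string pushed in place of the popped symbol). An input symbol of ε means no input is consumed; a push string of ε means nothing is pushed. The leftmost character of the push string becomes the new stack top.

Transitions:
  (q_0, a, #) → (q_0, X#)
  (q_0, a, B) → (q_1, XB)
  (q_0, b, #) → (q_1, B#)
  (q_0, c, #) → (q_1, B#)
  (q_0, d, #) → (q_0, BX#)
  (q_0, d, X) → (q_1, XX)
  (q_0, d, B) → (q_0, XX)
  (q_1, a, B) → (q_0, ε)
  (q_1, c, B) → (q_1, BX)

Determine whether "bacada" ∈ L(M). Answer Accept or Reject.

Accept

(q_0, bacada, #)
  read b, top #: go to q_1, push B# → (q_1, acada, B#)
  read a, top B: go to q_0, push ε → (q_0, cada, #)
  read c, top #: go to q_1, push B# → (q_1, ada, B#)
  read a, top B: go to q_0, push ε → (q_0, da, #)
  read d, top #: go to q_0, push BX# → (q_0, a, BX#)
  read a, top B: go to q_1, push XB → (q_1, ε, XBX#)
All input consumed; state q_1 ∈ F.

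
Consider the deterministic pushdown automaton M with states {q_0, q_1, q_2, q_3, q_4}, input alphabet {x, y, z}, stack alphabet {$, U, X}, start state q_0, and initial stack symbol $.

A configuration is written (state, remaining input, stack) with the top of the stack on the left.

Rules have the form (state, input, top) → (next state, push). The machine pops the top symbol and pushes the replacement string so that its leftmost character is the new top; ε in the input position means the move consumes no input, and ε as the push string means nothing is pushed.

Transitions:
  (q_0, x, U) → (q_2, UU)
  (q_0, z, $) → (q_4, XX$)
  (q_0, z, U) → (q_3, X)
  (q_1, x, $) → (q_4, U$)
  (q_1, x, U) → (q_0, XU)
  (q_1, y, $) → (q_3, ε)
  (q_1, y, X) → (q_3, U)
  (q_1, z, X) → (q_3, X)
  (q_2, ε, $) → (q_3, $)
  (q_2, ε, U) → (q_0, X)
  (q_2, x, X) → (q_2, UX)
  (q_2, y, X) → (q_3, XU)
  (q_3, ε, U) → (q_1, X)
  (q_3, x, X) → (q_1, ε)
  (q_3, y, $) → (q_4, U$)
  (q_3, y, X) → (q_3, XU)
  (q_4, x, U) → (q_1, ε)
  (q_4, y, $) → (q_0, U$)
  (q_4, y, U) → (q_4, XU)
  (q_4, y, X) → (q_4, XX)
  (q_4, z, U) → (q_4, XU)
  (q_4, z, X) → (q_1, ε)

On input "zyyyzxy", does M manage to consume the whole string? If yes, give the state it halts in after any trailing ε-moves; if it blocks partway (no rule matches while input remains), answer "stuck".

stuck

(q_0, zyyyzxy, $)
  read z, top $: go to q_4, push XX$ → (q_4, yyyzxy, XX$)
  read y, top X: go to q_4, push XX → (q_4, yyzxy, XXX$)
  read y, top X: go to q_4, push XX → (q_4, yzxy, XXXX$)
  read y, top X: go to q_4, push XX → (q_4, zxy, XXXXX$)
  read z, top X: go to q_1, push ε → (q_1, xy, XXXX$)
No transition for (q_1, x, top X); M blocks with input xy remaining.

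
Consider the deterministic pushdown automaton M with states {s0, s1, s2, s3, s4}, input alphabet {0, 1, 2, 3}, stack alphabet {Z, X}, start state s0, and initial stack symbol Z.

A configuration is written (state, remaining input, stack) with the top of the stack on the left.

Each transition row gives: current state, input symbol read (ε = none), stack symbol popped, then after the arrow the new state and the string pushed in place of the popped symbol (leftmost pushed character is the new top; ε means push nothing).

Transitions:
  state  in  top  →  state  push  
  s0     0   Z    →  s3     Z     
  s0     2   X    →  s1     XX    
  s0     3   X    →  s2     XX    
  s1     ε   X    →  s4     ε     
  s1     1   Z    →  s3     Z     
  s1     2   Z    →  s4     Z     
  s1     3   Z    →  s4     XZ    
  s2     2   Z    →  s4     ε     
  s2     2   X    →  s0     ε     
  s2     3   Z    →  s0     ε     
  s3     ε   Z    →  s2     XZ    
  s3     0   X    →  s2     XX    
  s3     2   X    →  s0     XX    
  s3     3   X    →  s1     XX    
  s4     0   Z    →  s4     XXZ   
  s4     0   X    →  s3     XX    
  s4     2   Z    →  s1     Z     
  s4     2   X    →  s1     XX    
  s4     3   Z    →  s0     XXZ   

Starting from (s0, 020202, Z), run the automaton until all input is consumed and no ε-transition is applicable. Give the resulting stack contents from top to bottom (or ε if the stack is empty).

Z

(s0, 020202, Z) ⊢ (s3, 20202, Z) ⊢ (s2, 20202, XZ) ⊢ (s0, 0202, Z) ⊢ (s3, 202, Z) ⊢ (s2, 202, XZ) ⊢ (s0, 02, Z) ⊢ (s3, 2, Z) ⊢ (s2, 2, XZ) ⊢ (s0, ε, Z)
All input consumed in state s0 with stack Z.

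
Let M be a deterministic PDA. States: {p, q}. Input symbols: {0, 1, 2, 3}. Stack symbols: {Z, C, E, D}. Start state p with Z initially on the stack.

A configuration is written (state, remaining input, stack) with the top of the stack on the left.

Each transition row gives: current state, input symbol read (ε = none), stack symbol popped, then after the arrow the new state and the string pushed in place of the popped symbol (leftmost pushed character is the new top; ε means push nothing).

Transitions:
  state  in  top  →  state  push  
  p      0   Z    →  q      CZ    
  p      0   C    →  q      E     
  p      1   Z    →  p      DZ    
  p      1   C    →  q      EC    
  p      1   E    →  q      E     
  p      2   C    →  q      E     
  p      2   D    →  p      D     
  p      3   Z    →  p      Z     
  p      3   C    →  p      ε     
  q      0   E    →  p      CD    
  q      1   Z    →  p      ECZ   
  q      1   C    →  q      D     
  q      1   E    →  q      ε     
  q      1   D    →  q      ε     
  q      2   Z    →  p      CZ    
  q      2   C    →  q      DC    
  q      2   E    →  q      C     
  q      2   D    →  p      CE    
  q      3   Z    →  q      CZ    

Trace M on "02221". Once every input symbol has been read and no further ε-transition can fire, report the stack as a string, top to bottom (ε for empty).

(p, 02221, Z)
  read 0, top Z: go to q, push CZ → (q, 2221, CZ)
  read 2, top C: go to q, push DC → (q, 221, DCZ)
  read 2, top D: go to p, push CE → (p, 21, CECZ)
  read 2, top C: go to q, push E → (q, 1, EECZ)
  read 1, top E: go to q, push ε → (q, ε, ECZ)
All input consumed in state q with stack ECZ.

ECZ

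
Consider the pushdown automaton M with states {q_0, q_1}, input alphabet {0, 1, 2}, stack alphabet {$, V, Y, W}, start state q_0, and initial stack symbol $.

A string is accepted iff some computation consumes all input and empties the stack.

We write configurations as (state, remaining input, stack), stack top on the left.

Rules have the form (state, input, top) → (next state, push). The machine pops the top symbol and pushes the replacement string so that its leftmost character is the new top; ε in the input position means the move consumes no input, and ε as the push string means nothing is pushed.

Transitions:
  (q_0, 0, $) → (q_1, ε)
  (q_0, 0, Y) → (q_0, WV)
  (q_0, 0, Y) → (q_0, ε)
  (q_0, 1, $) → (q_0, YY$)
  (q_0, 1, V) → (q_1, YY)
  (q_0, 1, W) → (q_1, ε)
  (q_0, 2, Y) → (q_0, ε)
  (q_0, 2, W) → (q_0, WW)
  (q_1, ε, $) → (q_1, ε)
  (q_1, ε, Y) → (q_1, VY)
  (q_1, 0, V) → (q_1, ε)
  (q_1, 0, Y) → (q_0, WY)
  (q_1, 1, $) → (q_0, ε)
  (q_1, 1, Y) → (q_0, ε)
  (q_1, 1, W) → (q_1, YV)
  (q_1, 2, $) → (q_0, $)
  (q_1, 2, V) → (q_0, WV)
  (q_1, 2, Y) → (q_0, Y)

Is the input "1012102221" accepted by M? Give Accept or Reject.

No computation consumes all input and empties the stack.

Reject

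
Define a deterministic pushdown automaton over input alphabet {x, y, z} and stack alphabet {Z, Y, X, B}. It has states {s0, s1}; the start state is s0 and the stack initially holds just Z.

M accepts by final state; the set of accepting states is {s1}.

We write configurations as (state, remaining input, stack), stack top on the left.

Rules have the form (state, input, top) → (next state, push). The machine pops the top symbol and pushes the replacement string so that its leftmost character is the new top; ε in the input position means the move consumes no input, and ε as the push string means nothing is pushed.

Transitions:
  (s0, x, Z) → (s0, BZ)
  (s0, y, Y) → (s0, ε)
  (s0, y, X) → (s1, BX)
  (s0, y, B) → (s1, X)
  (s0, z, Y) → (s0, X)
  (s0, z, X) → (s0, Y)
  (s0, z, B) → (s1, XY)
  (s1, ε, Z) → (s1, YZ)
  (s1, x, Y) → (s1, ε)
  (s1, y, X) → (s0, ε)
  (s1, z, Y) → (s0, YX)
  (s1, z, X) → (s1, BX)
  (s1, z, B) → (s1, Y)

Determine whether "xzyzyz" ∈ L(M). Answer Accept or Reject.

(s0, xzyzyz, Z)
  read x, top Z: go to s0, push BZ → (s0, zyzyz, BZ)
  read z, top B: go to s1, push XY → (s1, yzyz, XYZ)
  read y, top X: go to s0, push ε → (s0, zyz, YZ)
  read z, top Y: go to s0, push X → (s0, yz, XZ)
  read y, top X: go to s1, push BX → (s1, z, BXZ)
  read z, top B: go to s1, push Y → (s1, ε, YXZ)
All input consumed; state s1 ∈ F.

Accept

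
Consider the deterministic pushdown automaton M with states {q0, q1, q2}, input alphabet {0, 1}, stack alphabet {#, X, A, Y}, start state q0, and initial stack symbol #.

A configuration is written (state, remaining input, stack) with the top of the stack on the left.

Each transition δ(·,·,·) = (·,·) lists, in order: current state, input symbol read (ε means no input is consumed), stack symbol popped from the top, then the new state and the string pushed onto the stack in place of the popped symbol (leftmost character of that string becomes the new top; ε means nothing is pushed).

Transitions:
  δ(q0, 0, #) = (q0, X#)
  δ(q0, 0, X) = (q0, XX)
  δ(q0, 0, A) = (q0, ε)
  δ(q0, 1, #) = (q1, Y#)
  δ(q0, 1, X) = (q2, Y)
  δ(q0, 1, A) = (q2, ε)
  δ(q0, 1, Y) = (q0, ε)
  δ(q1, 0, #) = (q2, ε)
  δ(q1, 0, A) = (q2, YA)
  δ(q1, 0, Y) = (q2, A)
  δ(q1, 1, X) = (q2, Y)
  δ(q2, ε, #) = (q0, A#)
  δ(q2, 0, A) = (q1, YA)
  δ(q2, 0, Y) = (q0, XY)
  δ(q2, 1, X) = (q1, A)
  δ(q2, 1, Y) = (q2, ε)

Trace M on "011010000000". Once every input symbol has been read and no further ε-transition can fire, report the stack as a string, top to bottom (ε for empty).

AAAA#

(q0, 011010000000, #)
  read 0, top #: go to q0, push X# → (q0, 11010000000, X#)
  read 1, top X: go to q2, push Y → (q2, 1010000000, Y#)
  read 1, top Y: go to q2, push ε → (q2, 010000000, #)
  ε-move, top #: go to q0, push A# → (q0, 010000000, A#)
  read 0, top A: go to q0, push ε → (q0, 10000000, #)
  read 1, top #: go to q1, push Y# → (q1, 0000000, Y#)
  read 0, top Y: go to q2, push A → (q2, 000000, A#)
  read 0, top A: go to q1, push YA → (q1, 00000, YA#)
  read 0, top Y: go to q2, push A → (q2, 0000, AA#)
  read 0, top A: go to q1, push YA → (q1, 000, YAA#)
  read 0, top Y: go to q2, push A → (q2, 00, AAA#)
  read 0, top A: go to q1, push YA → (q1, 0, YAAA#)
  read 0, top Y: go to q2, push A → (q2, ε, AAAA#)
All input consumed in state q2 with stack AAAA#.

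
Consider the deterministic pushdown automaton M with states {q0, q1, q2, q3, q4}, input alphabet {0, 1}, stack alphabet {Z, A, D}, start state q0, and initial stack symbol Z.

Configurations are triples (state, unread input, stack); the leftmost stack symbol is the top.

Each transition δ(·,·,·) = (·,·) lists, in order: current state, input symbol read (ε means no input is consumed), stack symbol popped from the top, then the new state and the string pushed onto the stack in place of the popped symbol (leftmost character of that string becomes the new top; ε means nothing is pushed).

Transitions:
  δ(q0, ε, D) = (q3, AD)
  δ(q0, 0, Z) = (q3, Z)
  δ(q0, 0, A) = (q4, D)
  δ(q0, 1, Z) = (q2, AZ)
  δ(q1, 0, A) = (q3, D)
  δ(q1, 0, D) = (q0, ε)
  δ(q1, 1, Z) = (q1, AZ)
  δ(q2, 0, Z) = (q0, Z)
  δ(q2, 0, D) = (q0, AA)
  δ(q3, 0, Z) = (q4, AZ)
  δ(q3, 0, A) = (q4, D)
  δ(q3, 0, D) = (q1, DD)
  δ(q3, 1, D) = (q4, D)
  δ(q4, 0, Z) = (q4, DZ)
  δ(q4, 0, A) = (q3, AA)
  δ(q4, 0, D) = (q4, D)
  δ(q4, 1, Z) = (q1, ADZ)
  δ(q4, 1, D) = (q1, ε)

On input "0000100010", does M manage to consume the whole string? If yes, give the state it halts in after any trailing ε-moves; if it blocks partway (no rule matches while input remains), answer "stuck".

stuck

(q0, 0000100010, Z)
  read 0, top Z: go to q3, push Z → (q3, 000100010, Z)
  read 0, top Z: go to q4, push AZ → (q4, 00100010, AZ)
  read 0, top A: go to q3, push AA → (q3, 0100010, AAZ)
  read 0, top A: go to q4, push D → (q4, 100010, DAZ)
  read 1, top D: go to q1, push ε → (q1, 00010, AZ)
  read 0, top A: go to q3, push D → (q3, 0010, DZ)
  read 0, top D: go to q1, push DD → (q1, 010, DDZ)
  read 0, top D: go to q0, push ε → (q0, 10, DZ)
  ε-move, top D: go to q3, push AD → (q3, 10, ADZ)
No transition for (q3, 1, top A); M blocks with input 10 remaining.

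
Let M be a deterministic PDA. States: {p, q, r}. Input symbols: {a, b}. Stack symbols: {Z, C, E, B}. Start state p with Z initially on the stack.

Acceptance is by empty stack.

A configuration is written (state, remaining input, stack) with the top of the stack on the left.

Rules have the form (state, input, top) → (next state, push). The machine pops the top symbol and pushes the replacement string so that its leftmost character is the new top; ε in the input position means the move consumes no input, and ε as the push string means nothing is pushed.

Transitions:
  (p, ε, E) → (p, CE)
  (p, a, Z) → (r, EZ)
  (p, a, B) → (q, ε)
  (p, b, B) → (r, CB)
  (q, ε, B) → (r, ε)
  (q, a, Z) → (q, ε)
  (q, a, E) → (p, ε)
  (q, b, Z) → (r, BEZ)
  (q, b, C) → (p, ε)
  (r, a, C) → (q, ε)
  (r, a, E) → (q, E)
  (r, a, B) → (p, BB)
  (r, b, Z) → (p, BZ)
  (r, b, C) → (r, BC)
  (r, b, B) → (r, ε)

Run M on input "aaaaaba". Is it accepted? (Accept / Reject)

Reject

(p, aaaaaba, Z)
  read a, top Z: go to r, push EZ → (r, aaaaba, EZ)
  read a, top E: go to q, push E → (q, aaaba, EZ)
  read a, top E: go to p, push ε → (p, aaba, Z)
  read a, top Z: go to r, push EZ → (r, aba, EZ)
  read a, top E: go to q, push E → (q, ba, EZ)
No transition applies at (q, ba, EZ); input not fully consumed.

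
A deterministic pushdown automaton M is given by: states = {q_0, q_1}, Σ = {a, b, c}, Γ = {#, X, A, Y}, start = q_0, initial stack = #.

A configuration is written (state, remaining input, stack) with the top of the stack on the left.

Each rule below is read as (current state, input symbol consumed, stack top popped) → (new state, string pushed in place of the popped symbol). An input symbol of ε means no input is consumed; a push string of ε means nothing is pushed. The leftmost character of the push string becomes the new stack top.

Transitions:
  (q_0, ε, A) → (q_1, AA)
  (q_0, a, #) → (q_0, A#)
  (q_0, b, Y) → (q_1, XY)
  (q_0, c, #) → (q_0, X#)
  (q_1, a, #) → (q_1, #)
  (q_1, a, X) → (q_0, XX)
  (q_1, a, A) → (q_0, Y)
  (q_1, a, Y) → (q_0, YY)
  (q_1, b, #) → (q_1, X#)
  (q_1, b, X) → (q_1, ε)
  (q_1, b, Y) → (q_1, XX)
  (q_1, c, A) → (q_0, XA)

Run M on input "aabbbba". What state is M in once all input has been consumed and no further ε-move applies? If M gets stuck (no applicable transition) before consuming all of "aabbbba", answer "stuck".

(q_0, aabbbba, #)
  read a, top #: go to q_0, push A# → (q_0, abbbba, A#)
  ε-move, top A: go to q_1, push AA → (q_1, abbbba, AA#)
  read a, top A: go to q_0, push Y → (q_0, bbbba, YA#)
  read b, top Y: go to q_1, push XY → (q_1, bbba, XYA#)
  read b, top X: go to q_1, push ε → (q_1, bba, YA#)
  read b, top Y: go to q_1, push XX → (q_1, ba, XXA#)
  read b, top X: go to q_1, push ε → (q_1, a, XA#)
  read a, top X: go to q_0, push XX → (q_0, ε, XXA#)
All input consumed; M is in state q_0.

q_0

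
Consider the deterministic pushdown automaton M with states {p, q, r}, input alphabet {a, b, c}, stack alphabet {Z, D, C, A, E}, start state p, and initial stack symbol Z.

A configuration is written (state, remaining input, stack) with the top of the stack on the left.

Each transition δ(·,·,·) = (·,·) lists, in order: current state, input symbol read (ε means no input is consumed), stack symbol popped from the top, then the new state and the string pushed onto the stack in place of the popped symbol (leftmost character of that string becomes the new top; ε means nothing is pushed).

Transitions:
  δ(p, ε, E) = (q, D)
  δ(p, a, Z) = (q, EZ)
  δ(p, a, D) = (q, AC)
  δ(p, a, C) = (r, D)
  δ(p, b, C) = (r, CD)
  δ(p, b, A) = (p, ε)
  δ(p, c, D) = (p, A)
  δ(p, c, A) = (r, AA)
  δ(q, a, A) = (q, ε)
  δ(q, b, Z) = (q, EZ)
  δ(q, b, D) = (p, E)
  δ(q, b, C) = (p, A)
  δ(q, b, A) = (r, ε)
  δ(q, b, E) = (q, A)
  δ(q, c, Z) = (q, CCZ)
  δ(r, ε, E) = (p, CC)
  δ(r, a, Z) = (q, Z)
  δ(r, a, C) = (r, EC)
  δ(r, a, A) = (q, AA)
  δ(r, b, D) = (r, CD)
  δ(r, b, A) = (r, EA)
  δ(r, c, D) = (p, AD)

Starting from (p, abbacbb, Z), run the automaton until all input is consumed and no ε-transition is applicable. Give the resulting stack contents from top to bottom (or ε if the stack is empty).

(p, abbacbb, Z)
  read a, top Z: go to q, push EZ → (q, bbacbb, EZ)
  read b, top E: go to q, push A → (q, bacbb, AZ)
  read b, top A: go to r, push ε → (r, acbb, Z)
  read a, top Z: go to q, push Z → (q, cbb, Z)
  read c, top Z: go to q, push CCZ → (q, bb, CCZ)
  read b, top C: go to p, push A → (p, b, ACZ)
  read b, top A: go to p, push ε → (p, ε, CZ)
All input consumed in state p with stack CZ.

CZ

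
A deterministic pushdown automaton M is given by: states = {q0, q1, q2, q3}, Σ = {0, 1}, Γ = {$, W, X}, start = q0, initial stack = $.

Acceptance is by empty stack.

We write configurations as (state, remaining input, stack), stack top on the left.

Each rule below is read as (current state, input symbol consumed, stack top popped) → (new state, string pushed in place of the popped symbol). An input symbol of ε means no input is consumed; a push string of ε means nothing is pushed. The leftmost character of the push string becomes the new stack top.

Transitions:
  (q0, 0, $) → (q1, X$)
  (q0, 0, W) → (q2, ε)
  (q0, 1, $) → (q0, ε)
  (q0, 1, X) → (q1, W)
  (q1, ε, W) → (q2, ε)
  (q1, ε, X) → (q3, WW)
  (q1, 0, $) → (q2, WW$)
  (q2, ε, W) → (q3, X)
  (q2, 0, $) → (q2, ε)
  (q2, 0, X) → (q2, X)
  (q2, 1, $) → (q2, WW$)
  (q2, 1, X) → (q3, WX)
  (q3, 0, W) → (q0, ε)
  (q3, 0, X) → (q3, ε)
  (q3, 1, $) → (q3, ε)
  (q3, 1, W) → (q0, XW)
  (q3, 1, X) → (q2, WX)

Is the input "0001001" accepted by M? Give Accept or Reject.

Accept

(q0, 0001001, $) ⊢ (q1, 001001, X$) ⊢ (q3, 001001, WW$) ⊢ (q0, 01001, W$) ⊢ (q2, 1001, $) ⊢ (q2, 001, WW$) ⊢ (q3, 001, XW$) ⊢ (q3, 01, W$) ⊢ (q0, 1, $) ⊢ (q0, ε, ε)
All input consumed and the stack is empty.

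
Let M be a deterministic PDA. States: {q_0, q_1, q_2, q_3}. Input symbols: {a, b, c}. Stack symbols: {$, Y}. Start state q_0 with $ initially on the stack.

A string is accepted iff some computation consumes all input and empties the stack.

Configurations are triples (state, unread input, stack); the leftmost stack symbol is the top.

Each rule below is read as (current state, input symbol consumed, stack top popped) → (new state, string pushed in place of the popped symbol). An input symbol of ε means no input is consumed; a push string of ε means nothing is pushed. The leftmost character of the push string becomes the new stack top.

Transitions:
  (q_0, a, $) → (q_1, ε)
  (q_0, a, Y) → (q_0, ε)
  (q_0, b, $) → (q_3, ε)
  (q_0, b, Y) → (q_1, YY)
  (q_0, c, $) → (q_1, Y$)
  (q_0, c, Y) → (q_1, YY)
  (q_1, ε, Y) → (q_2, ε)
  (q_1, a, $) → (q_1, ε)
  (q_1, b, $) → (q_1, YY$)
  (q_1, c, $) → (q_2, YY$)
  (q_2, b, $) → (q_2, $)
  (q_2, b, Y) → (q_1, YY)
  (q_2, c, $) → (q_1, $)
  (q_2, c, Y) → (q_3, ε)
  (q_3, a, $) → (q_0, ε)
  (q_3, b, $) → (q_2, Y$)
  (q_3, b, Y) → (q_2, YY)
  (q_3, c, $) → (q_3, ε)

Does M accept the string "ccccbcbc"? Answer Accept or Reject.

Reject

(q_0, ccccbcbc, $)
  read c, top $: go to q_1, push Y$ → (q_1, cccbcbc, Y$)
  ε-move, top Y: go to q_2, push ε → (q_2, cccbcbc, $)
  read c, top $: go to q_1, push $ → (q_1, ccbcbc, $)
  read c, top $: go to q_2, push YY$ → (q_2, cbcbc, YY$)
  read c, top Y: go to q_3, push ε → (q_3, bcbc, Y$)
  read b, top Y: go to q_2, push YY → (q_2, cbc, YY$)
  read c, top Y: go to q_3, push ε → (q_3, bc, Y$)
  read b, top Y: go to q_2, push YY → (q_2, c, YY$)
  read c, top Y: go to q_3, push ε → (q_3, ε, Y$)
All input consumed; stack is Y$, not empty, and no further ε-move applies.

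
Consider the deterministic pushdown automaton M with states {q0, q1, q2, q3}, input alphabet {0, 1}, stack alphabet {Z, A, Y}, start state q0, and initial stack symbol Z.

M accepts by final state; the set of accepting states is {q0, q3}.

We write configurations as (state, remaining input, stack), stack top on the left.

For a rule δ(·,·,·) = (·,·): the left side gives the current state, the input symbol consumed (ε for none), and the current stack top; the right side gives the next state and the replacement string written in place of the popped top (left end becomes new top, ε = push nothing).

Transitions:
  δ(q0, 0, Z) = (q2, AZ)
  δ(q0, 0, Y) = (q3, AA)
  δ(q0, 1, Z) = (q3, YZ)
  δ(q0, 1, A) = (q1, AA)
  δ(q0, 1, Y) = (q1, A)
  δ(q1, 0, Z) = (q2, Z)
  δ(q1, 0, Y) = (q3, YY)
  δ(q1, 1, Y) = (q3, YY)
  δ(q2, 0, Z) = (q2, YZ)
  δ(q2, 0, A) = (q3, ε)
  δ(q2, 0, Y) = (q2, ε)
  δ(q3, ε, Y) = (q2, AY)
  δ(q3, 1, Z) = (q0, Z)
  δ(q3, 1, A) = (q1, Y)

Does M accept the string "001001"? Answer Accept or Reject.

(q0, 001001, Z)
  read 0, top Z: go to q2, push AZ → (q2, 01001, AZ)
  read 0, top A: go to q3, push ε → (q3, 1001, Z)
  read 1, top Z: go to q0, push Z → (q0, 001, Z)
  read 0, top Z: go to q2, push AZ → (q2, 01, AZ)
  read 0, top A: go to q3, push ε → (q3, 1, Z)
  read 1, top Z: go to q0, push Z → (q0, ε, Z)
All input consumed; state q0 ∈ F.

Accept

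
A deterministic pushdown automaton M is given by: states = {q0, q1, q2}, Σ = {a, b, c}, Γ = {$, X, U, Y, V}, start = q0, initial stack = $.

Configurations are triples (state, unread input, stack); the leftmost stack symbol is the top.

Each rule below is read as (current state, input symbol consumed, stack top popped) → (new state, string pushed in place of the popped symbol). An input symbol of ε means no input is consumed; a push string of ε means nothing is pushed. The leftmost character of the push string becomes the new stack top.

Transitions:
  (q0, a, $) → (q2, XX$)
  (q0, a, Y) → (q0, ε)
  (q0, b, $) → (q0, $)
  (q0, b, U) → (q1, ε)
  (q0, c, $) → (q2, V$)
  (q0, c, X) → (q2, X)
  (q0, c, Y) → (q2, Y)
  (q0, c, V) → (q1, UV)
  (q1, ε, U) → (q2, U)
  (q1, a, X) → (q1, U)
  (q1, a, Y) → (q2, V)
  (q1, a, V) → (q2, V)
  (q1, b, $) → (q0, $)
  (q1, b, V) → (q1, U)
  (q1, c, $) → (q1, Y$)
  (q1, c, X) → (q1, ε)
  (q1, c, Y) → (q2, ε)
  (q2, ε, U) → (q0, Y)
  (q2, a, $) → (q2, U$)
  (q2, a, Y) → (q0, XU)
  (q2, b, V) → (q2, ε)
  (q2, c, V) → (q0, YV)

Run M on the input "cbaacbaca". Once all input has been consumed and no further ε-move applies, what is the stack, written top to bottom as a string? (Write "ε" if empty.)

(q0, cbaacbaca, $) ⊢ (q2, baacbaca, V$) ⊢ (q2, aacbaca, $) ⊢ (q2, acbaca, U$) ⊢ (q0, acbaca, Y$) ⊢ (q0, cbaca, $) ⊢ (q2, baca, V$) ⊢ (q2, aca, $) ⊢ (q2, ca, U$) ⊢ (q0, ca, Y$) ⊢ (q2, a, Y$) ⊢ (q0, ε, XU$)
All input consumed in state q0 with stack XU$.

XU$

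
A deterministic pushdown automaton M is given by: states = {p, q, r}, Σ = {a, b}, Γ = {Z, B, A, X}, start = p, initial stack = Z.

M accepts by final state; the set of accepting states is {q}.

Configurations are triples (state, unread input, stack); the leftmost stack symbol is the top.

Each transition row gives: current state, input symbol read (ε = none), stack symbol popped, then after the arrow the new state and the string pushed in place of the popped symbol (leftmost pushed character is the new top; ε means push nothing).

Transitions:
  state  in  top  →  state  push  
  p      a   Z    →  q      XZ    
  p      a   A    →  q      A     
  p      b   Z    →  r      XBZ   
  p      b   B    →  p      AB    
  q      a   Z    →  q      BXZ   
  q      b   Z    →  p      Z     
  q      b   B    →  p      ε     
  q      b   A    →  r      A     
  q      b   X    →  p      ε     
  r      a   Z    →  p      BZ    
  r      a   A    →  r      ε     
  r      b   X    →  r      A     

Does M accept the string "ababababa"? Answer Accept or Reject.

Accept

(p, ababababa, Z) ⊢ (q, babababa, XZ) ⊢ (p, abababa, Z) ⊢ (q, bababa, XZ) ⊢ (p, ababa, Z) ⊢ (q, baba, XZ) ⊢ (p, aba, Z) ⊢ (q, ba, XZ) ⊢ (p, a, Z) ⊢ (q, ε, XZ)
All input consumed; state q ∈ F.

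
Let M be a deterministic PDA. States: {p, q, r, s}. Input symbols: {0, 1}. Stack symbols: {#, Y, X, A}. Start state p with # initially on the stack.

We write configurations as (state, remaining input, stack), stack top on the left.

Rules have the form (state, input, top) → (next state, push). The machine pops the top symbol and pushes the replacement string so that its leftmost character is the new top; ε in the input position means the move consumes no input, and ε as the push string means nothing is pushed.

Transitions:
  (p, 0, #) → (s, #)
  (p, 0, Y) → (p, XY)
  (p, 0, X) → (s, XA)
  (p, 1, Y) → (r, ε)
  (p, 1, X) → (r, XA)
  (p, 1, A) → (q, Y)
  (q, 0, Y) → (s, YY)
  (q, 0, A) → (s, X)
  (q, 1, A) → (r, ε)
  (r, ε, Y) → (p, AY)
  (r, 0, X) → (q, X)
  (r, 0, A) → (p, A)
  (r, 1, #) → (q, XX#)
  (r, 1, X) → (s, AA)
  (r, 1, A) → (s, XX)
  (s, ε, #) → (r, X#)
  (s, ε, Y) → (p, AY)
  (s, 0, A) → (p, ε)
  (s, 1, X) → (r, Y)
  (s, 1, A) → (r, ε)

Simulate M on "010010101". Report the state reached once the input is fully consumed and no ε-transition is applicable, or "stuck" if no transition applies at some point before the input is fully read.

stuck

(p, 010010101, #)
  read 0, top #: go to s, push # → (s, 10010101, #)
  ε-move, top #: go to r, push X# → (r, 10010101, X#)
  read 1, top X: go to s, push AA → (s, 0010101, AA#)
  read 0, top A: go to p, push ε → (p, 010101, A#)
No transition for (p, 0, top A); M blocks with input 010101 remaining.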